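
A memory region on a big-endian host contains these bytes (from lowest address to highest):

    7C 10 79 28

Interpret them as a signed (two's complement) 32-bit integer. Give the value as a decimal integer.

2081454376

Big-endian stores the most-significant byte at the lowest address.
The bytes are already most-significant first: 0x7C107928.
0x7C107928 = 2081454376.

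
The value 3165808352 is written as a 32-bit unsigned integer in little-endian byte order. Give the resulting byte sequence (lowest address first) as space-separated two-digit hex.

E0 66 B2 BC

3165808352 in hexadecimal, padded to 32 bits, is 0xBCB266E0.
Split into bytes (most-significant first): BC B2 66 E0.
In little-endian order the low byte comes first in memory.
So at ascending addresses the bytes are E0 66 B2 BC.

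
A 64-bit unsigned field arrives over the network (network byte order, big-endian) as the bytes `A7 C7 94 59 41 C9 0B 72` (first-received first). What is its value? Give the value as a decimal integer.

Big-endian stores the most-significant byte at the lowest address.
The bytes are already most-significant first: 0xA7C7945941C90B72.
0xA7C7945941C90B72 = 12089794835776080754.

12089794835776080754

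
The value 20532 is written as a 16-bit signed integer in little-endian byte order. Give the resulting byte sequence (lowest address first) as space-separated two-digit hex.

34 50

20532 in hexadecimal, padded to 16 bits, is 0x5034.
Split into bytes (most-significant first): 50 34.
Little-endian: lowest address holds the least-significant byte.
So at ascending addresses the bytes are 34 50.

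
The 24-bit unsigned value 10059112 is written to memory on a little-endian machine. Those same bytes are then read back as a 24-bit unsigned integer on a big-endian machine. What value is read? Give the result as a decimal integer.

6847897

10059112 in 24-bit hexadecimal is 0x997D68.
Stored little-endian, the bytes at ascending addresses are 68 7D 99.
Read back as big-endian, the last byte is least significant, giving 0x687D99.
0x687D99 = 6847897.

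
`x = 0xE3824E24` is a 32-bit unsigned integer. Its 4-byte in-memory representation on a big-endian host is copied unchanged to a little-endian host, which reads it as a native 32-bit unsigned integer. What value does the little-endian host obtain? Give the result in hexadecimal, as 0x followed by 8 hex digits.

Stored big-endian, the bytes at ascending addresses are E3 82 4E 24.
Read back as little-endian, the first byte is least significant, giving 0x244E82E3.

0x244E82E3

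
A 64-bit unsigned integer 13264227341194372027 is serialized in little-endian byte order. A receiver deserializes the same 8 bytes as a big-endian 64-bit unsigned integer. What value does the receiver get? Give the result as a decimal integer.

13264227341194372027 in 64-bit hexadecimal is 0xB814007D6BEA23BB.
Stored little-endian, the bytes at ascending addresses are BB 23 EA 6B 7D 00 14 B8.
Read back as big-endian, the last byte is least significant, giving 0xBB23EA6B7D0014B8.
0xBB23EA6B7D0014B8 = 13484879456656954552.

13484879456656954552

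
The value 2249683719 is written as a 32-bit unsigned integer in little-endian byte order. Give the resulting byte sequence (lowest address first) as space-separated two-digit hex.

2249683719 in hexadecimal, padded to 32 bits, is 0x86177307.
Split into bytes (most-significant first): 86 17 73 07.
Little-endian: lowest address holds the least-significant byte.
So at ascending addresses the bytes are 07 73 17 86.

07 73 17 86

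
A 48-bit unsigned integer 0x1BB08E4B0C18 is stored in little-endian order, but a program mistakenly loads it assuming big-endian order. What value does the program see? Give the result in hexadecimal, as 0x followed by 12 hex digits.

Stored little-endian, the bytes at ascending addresses are 18 0C 4B 8E B0 1B.
Read back as big-endian, the last byte is least significant, giving 0x180C4B8EB01B.

0x180C4B8EB01B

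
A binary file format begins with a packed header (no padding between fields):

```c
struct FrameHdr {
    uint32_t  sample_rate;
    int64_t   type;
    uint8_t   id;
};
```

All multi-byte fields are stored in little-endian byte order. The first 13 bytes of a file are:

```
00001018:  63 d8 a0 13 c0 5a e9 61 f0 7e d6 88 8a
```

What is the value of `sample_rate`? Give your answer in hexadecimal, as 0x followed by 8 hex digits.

0x13A0D863

`sample_rate` is the first field, at byte offset 0, occupying 4 bytes.
Bytes at offsets 0..3: 63 D8 A0 13.
Little-endian: lowest address holds the least-significant byte.
Reassemble most-significant byte first: 13 A0 D8 63 → 0x13A0D863.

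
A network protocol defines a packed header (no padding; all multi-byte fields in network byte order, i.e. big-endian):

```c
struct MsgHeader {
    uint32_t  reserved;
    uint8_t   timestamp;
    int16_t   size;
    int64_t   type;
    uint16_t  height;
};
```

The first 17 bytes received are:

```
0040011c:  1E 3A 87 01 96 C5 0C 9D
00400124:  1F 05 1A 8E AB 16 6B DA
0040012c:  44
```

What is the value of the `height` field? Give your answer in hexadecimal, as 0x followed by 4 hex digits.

0xDA44

`height` follows `reserved` (4 B), `timestamp` (1 B), `size` (2 B), `type` (8 B), so it starts at offset 4 + 1 + 2 + 8 = 15 and occupies 2 bytes.
Bytes at offsets 15..16: DA 44.
In big-endian order the high byte comes first in memory.
The bytes are already most-significant first: 0xDA44.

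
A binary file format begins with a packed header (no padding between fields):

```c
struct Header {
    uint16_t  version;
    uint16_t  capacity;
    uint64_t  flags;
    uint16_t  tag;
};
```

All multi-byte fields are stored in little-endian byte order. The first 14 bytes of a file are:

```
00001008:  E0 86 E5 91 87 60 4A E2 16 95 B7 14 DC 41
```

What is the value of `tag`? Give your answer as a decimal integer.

`tag` follows `version` (2 B), `capacity` (2 B), `flags` (8 B), so it starts at offset 2 + 2 + 8 = 12 and occupies 2 bytes.
Bytes at offsets 12..13: DC 41.
In little-endian order the low byte comes first in memory.
Reassemble most-significant byte first: 41 DC → 0x41DC.
0x41DC = 16860.

16860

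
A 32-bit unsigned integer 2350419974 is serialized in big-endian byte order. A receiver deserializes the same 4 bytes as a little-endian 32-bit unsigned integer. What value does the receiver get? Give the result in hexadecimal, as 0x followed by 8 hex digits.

2350419974 in 32-bit hexadecimal is 0x8C189006.
Stored big-endian, the bytes at ascending addresses are 8C 18 90 06.
Read back as little-endian, the first byte is least significant, giving 0x0690188C.

0x0690188C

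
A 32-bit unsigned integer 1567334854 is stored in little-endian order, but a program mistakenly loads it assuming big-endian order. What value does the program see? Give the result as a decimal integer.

1567334854 in 32-bit hexadecimal is 0x5D6BA1C6.
Stored little-endian, the bytes at ascending addresses are C6 A1 6B 5D.
Read back as big-endian, the last byte is least significant, giving 0xC6A16B5D.
0xC6A16B5D = 3332467549.

3332467549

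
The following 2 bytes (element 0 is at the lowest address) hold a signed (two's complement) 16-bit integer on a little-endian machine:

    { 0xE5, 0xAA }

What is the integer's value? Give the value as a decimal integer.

Little-endian stores the least-significant byte at the lowest address.
Reassemble most-significant byte first: AA E5 → 0xAAE5.
Top bit is set, so as a signed 16-bit value this is 0xAAE5 − 2^16 = -21787.

-21787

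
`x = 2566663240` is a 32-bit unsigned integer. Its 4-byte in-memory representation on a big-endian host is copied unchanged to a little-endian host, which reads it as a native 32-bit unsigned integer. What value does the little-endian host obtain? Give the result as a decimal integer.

2566663240 in 32-bit hexadecimal is 0x98FC2C48.
Stored big-endian, the bytes at ascending addresses are 98 FC 2C 48.
Read back as little-endian, the first byte is least significant, giving 0x482CFC98.
0x482CFC98 = 1210907800.

1210907800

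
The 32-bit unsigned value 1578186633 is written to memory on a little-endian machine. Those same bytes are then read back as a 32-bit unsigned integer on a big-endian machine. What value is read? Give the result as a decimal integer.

2302087518

1578186633 in 32-bit hexadecimal is 0x5E113789.
Stored little-endian, the bytes at ascending addresses are 89 37 11 5E.
Read back as big-endian, the last byte is least significant, giving 0x8937115E.
0x8937115E = 2302087518.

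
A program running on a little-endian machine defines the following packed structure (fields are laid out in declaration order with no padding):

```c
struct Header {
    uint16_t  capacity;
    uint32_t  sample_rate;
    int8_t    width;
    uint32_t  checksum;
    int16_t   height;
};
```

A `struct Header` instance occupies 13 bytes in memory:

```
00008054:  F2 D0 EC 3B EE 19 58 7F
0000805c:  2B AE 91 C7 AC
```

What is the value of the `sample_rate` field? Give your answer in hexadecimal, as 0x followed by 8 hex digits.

`sample_rate` follows `capacity` (2 bytes), so it starts at byte offset 2 and occupies 4 bytes.
Bytes at offsets 2..5: EC 3B EE 19.
Little-endian: lowest address holds the least-significant byte.
Reassemble most-significant byte first: 19 EE 3B EC → 0x19EE3BEC.

0x19EE3BEC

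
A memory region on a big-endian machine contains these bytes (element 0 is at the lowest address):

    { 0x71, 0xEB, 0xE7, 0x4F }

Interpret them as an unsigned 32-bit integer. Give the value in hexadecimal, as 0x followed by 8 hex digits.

In big-endian order the high byte comes first in memory.
The bytes are already most-significant first: 0x71EBE74F.

0x71EBE74F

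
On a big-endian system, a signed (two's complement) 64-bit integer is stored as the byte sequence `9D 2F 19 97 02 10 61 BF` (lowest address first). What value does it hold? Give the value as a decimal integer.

-7120444349484080705

In big-endian order the high byte comes first in memory.
The bytes are already most-significant first: 0x9D2F1997021061BF.
Top bit is set, so as a signed 64-bit value this is 0x9D2F1997021061BF − 2^64 = -7120444349484080705.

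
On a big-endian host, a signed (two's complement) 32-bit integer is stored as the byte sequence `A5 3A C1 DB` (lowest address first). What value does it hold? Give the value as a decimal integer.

Big-endian stores the most-significant byte at the lowest address.
The bytes are already most-significant first: 0xA53AC1DB.
Top bit is set, so as a signed 32-bit value this is 0xA53AC1DB − 2^32 = -1522875941.

-1522875941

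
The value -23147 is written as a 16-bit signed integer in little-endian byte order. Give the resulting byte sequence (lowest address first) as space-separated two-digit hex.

95 A5

Two's complement of -23147 in 16 bits: 23147 = 0x5A6B; invert → 0xA594; add 1 → 0xA595.
Split into bytes (most-significant first): A5 95.
Little-endian: lowest address holds the least-significant byte.
So at ascending addresses the bytes are 95 A5.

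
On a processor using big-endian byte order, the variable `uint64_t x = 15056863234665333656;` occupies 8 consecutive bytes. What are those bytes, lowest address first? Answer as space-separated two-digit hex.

D0 F4 B9 56 55 DD C3 98

15056863234665333656 in hexadecimal, padded to 64 bits, is 0xD0F4B95655DDC398.
Split into bytes (most-significant first): D0 F4 B9 56 55 DD C3 98.
Big-endian: lowest address holds the most-significant byte.
So the memory order matches the most-significant-first order: D0 F4 B9 56 55 DD C3 98.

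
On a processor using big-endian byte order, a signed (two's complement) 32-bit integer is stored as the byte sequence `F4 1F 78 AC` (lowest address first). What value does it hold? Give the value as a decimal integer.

-199264084

Big-endian: lowest address holds the most-significant byte.
The bytes are already most-significant first: 0xF41F78AC.
Top bit is set, so as a signed 32-bit value this is 0xF41F78AC − 2^32 = -199264084.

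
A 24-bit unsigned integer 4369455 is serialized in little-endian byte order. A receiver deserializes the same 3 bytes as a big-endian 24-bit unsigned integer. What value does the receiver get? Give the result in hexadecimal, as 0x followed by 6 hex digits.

0x2FAC42

4369455 in 24-bit hexadecimal is 0x42AC2F.
Stored little-endian, the bytes at ascending addresses are 2F AC 42.
Read back as big-endian, the last byte is least significant, giving 0x2FAC42.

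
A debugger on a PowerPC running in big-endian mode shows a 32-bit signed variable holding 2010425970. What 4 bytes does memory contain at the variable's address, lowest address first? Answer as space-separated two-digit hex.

77 D4 AA 72

2010425970 in hexadecimal, padded to 32 bits, is 0x77D4AA72.
Split into bytes (most-significant first): 77 D4 AA 72.
Big-endian stores the most-significant byte at the lowest address.
So the memory order matches the most-significant-first order: 77 D4 AA 72.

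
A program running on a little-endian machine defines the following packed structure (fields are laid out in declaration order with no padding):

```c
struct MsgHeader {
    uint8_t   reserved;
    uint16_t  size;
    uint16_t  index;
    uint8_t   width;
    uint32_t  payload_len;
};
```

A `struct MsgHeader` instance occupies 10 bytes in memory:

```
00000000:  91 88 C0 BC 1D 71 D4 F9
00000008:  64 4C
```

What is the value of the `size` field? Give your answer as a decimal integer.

`size` follows `reserved` (1 byte), so it starts at byte offset 1 and occupies 2 bytes.
Bytes at offsets 1..2: 88 C0.
Little-endian: lowest address holds the least-significant byte.
Reassemble most-significant byte first: C0 88 → 0xC088.
0xC088 = 49288.

49288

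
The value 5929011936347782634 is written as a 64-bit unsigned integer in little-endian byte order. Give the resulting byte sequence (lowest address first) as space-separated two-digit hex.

5929011936347782634 in hexadecimal, padded to 64 bits, is 0x524814F15F0F7DEA.
Split into bytes (most-significant first): 52 48 14 F1 5F 0F 7D EA.
In little-endian order the low byte comes first in memory.
So at ascending addresses the bytes are EA 7D 0F 5F F1 14 48 52.

EA 7D 0F 5F F1 14 48 52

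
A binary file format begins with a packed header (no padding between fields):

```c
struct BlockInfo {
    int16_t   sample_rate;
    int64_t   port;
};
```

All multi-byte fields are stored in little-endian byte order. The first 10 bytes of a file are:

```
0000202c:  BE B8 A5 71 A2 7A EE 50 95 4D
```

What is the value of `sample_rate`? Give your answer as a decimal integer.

-18242

`sample_rate` is the first field, at byte offset 0, occupying 2 bytes.
Bytes at offsets 0..1: BE B8.
In little-endian order the low byte comes first in memory.
Reassemble most-significant byte first: B8 BE → 0xB8BE.
Top bit is set, so as a signed 16-bit value this is 0xB8BE − 2^16 = -18242.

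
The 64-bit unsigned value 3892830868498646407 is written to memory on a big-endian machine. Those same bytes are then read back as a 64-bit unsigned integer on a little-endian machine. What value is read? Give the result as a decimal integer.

3892830868498646407 in 64-bit hexadecimal is 0x36061D0CBF898587.
Stored big-endian, the bytes at ascending addresses are 36 06 1D 0C BF 89 85 87.
Read back as little-endian, the first byte is least significant, giving 0x878589BF0C1D0636.
0x878589BF0C1D0636 = 9765362820657776182.

9765362820657776182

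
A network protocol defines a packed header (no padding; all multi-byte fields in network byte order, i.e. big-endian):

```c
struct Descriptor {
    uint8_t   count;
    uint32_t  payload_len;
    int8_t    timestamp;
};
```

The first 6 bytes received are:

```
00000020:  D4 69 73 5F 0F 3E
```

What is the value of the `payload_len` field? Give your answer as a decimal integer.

1769168655

`payload_len` follows `count` (1 byte), so it starts at byte offset 1 and occupies 4 bytes.
Bytes at offsets 1..4: 69 73 5F 0F.
Big-endian: lowest address holds the most-significant byte.
The bytes are already most-significant first: 0x69735F0F.
0x69735F0F = 1769168655.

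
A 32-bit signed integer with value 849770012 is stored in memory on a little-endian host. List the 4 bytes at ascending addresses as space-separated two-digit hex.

1C 76 A6 32

849770012 in hexadecimal, padded to 32 bits, is 0x32A6761C.
Split into bytes (most-significant first): 32 A6 76 1C.
In little-endian order the low byte comes first in memory.
So at ascending addresses the bytes are 1C 76 A6 32.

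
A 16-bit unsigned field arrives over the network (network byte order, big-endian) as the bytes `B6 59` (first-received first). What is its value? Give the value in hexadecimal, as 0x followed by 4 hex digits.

In big-endian order the high byte comes first in memory.
The bytes are already most-significant first: 0xB659.

0xB659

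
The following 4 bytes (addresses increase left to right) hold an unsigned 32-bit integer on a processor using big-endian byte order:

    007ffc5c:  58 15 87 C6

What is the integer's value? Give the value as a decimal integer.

Big-endian stores the most-significant byte at the lowest address.
The bytes are already most-significant first: 0x581587C6.
0x581587C6 = 1477806022.

1477806022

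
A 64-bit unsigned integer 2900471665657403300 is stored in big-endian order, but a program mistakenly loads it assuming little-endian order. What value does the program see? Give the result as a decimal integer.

11842101766940999720

2900471665657403300 in 64-bit hexadecimal is 0x28408B9CD09857A4.
Stored big-endian, the bytes at ascending addresses are 28 40 8B 9C D0 98 57 A4.
Read back as little-endian, the first byte is least significant, giving 0xA45798D09C8B4028.
0xA45798D09C8B4028 = 11842101766940999720.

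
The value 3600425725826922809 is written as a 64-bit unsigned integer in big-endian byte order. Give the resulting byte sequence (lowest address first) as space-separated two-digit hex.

3600425725826922809 in hexadecimal, padded to 64 bits, is 0x31F7481F2C177939.
Split into bytes (most-significant first): 31 F7 48 1F 2C 17 79 39.
In big-endian order the high byte comes first in memory.
So the memory order matches the most-significant-first order: 31 F7 48 1F 2C 17 79 39.

31 F7 48 1F 2C 17 79 39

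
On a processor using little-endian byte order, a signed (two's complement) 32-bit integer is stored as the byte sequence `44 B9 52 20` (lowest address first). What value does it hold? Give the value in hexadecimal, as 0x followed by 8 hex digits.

Little-endian: lowest address holds the least-significant byte.
Reassemble most-significant byte first: 20 52 B9 44 → 0x2052B944.

0x2052B944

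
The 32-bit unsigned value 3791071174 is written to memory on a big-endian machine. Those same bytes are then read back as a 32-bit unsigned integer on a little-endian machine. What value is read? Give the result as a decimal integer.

3324508129

3791071174 in 32-bit hexadecimal is 0xE1F727C6.
Stored big-endian, the bytes at ascending addresses are E1 F7 27 C6.
Read back as little-endian, the first byte is least significant, giving 0xC627F7E1.
0xC627F7E1 = 3324508129.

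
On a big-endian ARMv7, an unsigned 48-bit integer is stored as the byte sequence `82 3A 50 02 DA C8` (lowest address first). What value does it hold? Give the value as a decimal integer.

143186962078408

Big-endian: lowest address holds the most-significant byte.
The bytes are already most-significant first: 0x823A5002DAC8.
0x823A5002DAC8 = 143186962078408.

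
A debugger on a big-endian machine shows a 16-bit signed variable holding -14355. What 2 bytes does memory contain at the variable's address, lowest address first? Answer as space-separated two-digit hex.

C7 ED

Two's complement of -14355 in 16 bits: 14355 = 0x3813; invert → 0xC7EC; add 1 → 0xC7ED.
Split into bytes (most-significant first): C7 ED.
Big-endian: lowest address holds the most-significant byte.
So the memory order matches the most-significant-first order: C7 ED.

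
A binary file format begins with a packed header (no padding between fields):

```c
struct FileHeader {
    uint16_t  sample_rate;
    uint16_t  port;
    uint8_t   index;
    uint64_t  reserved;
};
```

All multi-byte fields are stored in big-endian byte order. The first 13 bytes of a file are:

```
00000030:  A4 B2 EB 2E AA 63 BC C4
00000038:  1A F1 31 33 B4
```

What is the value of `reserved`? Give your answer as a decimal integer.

`reserved` follows `sample_rate` (2 B), `port` (2 B), `index` (1 B), so it starts at offset 2 + 2 + 1 = 5 and occupies 8 bytes.
Bytes at offsets 5..12: 63 BC C4 1A F1 31 33 B4.
Big-endian stores the most-significant byte at the lowest address.
The bytes are already most-significant first: 0x63BCC41AF13133B4.
0x63BCC41AF13133B4 = 7186834725371196340.

7186834725371196340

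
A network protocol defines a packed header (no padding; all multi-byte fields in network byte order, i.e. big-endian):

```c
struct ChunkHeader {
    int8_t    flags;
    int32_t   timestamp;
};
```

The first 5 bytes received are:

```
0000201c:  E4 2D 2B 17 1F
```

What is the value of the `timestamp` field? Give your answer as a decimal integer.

`timestamp` follows `flags` (1 byte), so it starts at byte offset 1 and occupies 4 bytes.
Bytes at offsets 1..4: 2D 2B 17 1F.
Big-endian stores the most-significant byte at the lowest address.
The bytes are already most-significant first: 0x2D2B171F.
0x2D2B171F = 757798687.

757798687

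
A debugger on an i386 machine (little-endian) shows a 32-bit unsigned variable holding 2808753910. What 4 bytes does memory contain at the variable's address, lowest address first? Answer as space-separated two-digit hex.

2808753910 in hexadecimal, padded to 32 bits, is 0xA76A2EF6.
Split into bytes (most-significant first): A7 6A 2E F6.
Little-endian: lowest address holds the least-significant byte.
So at ascending addresses the bytes are F6 2E 6A A7.

F6 2E 6A A7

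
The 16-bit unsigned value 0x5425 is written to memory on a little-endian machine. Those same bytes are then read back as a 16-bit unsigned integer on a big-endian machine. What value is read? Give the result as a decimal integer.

Stored little-endian, the bytes at ascending addresses are 25 54.
Read back as big-endian, the last byte is least significant, giving 0x2554.
0x2554 = 9556.

9556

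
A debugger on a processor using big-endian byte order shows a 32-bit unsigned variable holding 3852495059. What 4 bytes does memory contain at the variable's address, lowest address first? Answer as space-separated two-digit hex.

3852495059 in hexadecimal, padded to 32 bits, is 0xE5A068D3.
Split into bytes (most-significant first): E5 A0 68 D3.
Big-endian stores the most-significant byte at the lowest address.
So the memory order matches the most-significant-first order: E5 A0 68 D3.

E5 A0 68 D3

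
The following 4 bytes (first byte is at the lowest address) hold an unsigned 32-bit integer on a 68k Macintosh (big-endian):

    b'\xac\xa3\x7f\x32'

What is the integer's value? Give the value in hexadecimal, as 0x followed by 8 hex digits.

0xACA37F32

Big-endian: lowest address holds the most-significant byte.
The bytes are already most-significant first: 0xACA37F32.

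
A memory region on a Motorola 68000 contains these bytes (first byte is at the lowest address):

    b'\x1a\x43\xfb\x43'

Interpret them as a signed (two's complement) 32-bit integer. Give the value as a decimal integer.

440662851

Big-endian: lowest address holds the most-significant byte.
The bytes are already most-significant first: 0x1A43FB43.
0x1A43FB43 = 440662851.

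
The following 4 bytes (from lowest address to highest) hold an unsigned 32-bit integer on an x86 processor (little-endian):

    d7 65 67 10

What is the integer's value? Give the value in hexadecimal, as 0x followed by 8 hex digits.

Little-endian: lowest address holds the least-significant byte.
Reassemble most-significant byte first: 10 67 65 D7 → 0x106765D7.

0x106765D7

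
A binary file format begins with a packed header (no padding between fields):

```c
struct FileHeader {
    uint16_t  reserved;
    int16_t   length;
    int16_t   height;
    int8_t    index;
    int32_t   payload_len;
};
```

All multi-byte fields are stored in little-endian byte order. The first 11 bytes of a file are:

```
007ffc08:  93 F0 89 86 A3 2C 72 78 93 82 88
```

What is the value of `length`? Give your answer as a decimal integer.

`length` follows `reserved` (2 bytes), so it starts at byte offset 2 and occupies 2 bytes.
Bytes at offsets 2..3: 89 86.
Little-endian: lowest address holds the least-significant byte.
Reassemble most-significant byte first: 86 89 → 0x8689.
Top bit is set, so as a signed 16-bit value this is 0x8689 − 2^16 = -31095.

-31095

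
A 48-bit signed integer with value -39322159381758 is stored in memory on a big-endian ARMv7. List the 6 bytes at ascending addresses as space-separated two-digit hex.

Two's complement of -39322159381758 in 48 bits: 39322159381758 = 0x23C367577CFE; invert → 0xDC3C98A88301; add 1 → 0xDC3C98A88302.
Split into bytes (most-significant first): DC 3C 98 A8 83 02.
Big-endian stores the most-significant byte at the lowest address.
So the memory order matches the most-significant-first order: DC 3C 98 A8 83 02.

DC 3C 98 A8 83 02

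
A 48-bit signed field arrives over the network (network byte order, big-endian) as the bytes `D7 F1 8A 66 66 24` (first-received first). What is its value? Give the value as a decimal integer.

-44042567653852

In big-endian order the high byte comes first in memory.
The bytes are already most-significant first: 0xD7F18A666624.
Top bit is set, so as a signed 48-bit value this is 0xD7F18A666624 − 2^48 = -44042567653852.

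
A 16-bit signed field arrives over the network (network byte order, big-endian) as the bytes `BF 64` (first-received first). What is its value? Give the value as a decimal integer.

-16540

Big-endian: lowest address holds the most-significant byte.
The bytes are already most-significant first: 0xBF64.
Top bit is set, so as a signed 16-bit value this is 0xBF64 − 2^16 = -16540.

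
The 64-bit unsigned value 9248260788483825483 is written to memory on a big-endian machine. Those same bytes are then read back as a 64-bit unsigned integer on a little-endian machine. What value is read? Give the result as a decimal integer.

5449285245611038848

9248260788483825483 in 64-bit hexadecimal is 0x80586C300FC09F4B.
Stored big-endian, the bytes at ascending addresses are 80 58 6C 30 0F C0 9F 4B.
Read back as little-endian, the first byte is least significant, giving 0x4B9FC00F306C5880.
0x4B9FC00F306C5880 = 5449285245611038848.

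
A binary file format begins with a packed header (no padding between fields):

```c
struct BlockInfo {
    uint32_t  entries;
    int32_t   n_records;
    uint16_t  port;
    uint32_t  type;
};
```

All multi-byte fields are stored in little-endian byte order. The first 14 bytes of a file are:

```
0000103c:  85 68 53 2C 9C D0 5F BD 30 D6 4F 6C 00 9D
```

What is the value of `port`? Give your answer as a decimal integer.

54832

`port` follows `entries` (4 B), `n_records` (4 B), so it starts at offset 4 + 4 = 8 and occupies 2 bytes.
Bytes at offsets 8..9: 30 D6.
Little-endian: lowest address holds the least-significant byte.
Reassemble most-significant byte first: D6 30 → 0xD630.
0xD630 = 54832.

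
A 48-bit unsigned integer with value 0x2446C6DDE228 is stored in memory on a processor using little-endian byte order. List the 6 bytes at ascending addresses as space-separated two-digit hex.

Split into bytes (most-significant first): 24 46 C6 DD E2 28.
Little-endian: lowest address holds the least-significant byte.
So at ascending addresses the bytes are 28 E2 DD C6 46 24.

28 E2 DD C6 46 24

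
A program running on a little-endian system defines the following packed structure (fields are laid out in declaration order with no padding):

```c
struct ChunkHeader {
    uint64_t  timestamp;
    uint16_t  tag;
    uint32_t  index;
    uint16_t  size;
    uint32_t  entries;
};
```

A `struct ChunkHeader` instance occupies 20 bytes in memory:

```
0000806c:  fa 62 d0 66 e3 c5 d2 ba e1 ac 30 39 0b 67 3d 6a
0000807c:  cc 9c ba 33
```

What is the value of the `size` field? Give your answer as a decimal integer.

27197

`size` follows `timestamp` (8 B), `tag` (2 B), `index` (4 B), so it starts at offset 8 + 2 + 4 = 14 and occupies 2 bytes.
Bytes at offsets 14..15: 3D 6A.
In little-endian order the low byte comes first in memory.
Reassemble most-significant byte first: 6A 3D → 0x6A3D.
0x6A3D = 27197.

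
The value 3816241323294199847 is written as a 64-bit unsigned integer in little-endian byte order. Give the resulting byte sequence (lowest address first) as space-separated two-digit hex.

3816241323294199847 in hexadecimal, padded to 64 bits, is 0x34F60343A41E1027.
Split into bytes (most-significant first): 34 F6 03 43 A4 1E 10 27.
Little-endian stores the least-significant byte at the lowest address.
So at ascending addresses the bytes are 27 10 1E A4 43 03 F6 34.

27 10 1E A4 43 03 F6 34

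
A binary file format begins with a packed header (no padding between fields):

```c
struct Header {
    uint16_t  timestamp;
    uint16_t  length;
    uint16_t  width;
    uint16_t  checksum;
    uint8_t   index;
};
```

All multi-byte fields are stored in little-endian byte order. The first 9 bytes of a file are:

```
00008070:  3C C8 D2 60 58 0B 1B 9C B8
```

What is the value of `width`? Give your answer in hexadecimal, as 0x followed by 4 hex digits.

`width` follows `timestamp` (2 B), `length` (2 B), so it starts at offset 2 + 2 = 4 and occupies 2 bytes.
Bytes at offsets 4..5: 58 0B.
In little-endian order the low byte comes first in memory.
Reassemble most-significant byte first: 0B 58 → 0x0B58.

0x0B58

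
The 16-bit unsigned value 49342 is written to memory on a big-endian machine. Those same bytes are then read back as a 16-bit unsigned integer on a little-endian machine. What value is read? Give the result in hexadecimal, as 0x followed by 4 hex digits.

49342 in 16-bit hexadecimal is 0xC0BE.
Stored big-endian, the bytes at ascending addresses are C0 BE.
Read back as little-endian, the first byte is least significant, giving 0xBEC0.

0xBEC0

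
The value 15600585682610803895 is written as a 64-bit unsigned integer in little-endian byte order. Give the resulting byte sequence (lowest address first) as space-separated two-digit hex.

15600585682610803895 in hexadecimal, padded to 64 bits, is 0xD8806A05DC0FD4B7.
Split into bytes (most-significant first): D8 80 6A 05 DC 0F D4 B7.
In little-endian order the low byte comes first in memory.
So at ascending addresses the bytes are B7 D4 0F DC 05 6A 80 D8.

B7 D4 0F DC 05 6A 80 D8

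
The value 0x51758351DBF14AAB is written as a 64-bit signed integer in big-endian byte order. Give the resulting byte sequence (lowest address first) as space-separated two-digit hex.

51 75 83 51 DB F1 4A AB

Split into bytes (most-significant first): 51 75 83 51 DB F1 4A AB.
In big-endian order the high byte comes first in memory.
So the memory order matches the most-significant-first order: 51 75 83 51 DB F1 4A AB.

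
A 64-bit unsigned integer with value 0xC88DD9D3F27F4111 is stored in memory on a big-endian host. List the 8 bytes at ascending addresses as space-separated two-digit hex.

C8 8D D9 D3 F2 7F 41 11

Split into bytes (most-significant first): C8 8D D9 D3 F2 7F 41 11.
Big-endian: lowest address holds the most-significant byte.
So the memory order matches the most-significant-first order: C8 8D D9 D3 F2 7F 41 11.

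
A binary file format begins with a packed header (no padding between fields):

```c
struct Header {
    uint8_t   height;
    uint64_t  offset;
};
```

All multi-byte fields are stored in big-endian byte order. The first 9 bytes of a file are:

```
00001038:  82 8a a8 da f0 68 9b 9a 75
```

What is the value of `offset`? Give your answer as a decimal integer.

9991476499403479669

`offset` follows `height` (1 byte), so it starts at byte offset 1 and occupies 8 bytes.
Bytes at offsets 1..8: 8A A8 DA F0 68 9B 9A 75.
Big-endian: lowest address holds the most-significant byte.
The bytes are already most-significant first: 0x8AA8DAF0689B9A75.
0x8AA8DAF0689B9A75 = 9991476499403479669.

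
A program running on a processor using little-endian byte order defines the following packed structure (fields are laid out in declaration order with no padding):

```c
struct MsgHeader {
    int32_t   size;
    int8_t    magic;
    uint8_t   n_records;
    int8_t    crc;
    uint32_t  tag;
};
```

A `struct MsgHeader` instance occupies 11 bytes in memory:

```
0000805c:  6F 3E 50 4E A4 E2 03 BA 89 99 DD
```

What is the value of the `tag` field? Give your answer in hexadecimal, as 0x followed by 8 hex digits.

0xDD9989BA

`tag` follows `size` (4 B), `magic` (1 B), `n_records` (1 B), `crc` (1 B), so it starts at offset 4 + 1 + 1 + 1 = 7 and occupies 4 bytes.
Bytes at offsets 7..10: BA 89 99 DD.
In little-endian order the low byte comes first in memory.
Reassemble most-significant byte first: DD 99 89 BA → 0xDD9989BA.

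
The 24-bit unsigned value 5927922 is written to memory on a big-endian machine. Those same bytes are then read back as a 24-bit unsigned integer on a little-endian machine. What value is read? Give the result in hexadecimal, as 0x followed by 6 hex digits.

0xF2735A

5927922 in 24-bit hexadecimal is 0x5A73F2.
Stored big-endian, the bytes at ascending addresses are 5A 73 F2.
Read back as little-endian, the first byte is least significant, giving 0xF2735A.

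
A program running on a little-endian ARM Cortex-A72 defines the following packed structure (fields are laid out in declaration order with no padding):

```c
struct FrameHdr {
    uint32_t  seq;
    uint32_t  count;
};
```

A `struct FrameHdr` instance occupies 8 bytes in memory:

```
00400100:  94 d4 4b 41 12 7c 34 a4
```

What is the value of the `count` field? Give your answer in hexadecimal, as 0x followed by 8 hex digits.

`count` follows `seq` (4 bytes), so it starts at byte offset 4 and occupies 4 bytes.
Bytes at offsets 4..7: 12 7C 34 A4.
Little-endian: lowest address holds the least-significant byte.
Reassemble most-significant byte first: A4 34 7C 12 → 0xA4347C12.

0xA4347C12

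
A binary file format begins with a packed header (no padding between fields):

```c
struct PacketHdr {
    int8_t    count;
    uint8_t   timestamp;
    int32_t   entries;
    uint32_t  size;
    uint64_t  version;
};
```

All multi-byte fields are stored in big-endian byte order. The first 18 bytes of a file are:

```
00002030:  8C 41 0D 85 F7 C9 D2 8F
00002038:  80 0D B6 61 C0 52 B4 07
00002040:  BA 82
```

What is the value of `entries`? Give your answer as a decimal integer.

226883529

`entries` follows `count` (1 B), `timestamp` (1 B), so it starts at offset 1 + 1 = 2 and occupies 4 bytes.
Bytes at offsets 2..5: 0D 85 F7 C9.
Big-endian: lowest address holds the most-significant byte.
The bytes are already most-significant first: 0x0D85F7C9.
0x0D85F7C9 = 226883529.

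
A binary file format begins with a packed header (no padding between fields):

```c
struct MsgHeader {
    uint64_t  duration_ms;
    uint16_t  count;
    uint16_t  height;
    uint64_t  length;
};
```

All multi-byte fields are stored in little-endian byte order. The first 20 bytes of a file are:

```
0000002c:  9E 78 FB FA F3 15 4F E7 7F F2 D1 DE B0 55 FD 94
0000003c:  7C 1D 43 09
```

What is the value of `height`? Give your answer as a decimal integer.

57041

`height` follows `duration_ms` (8 B), `count` (2 B), so it starts at offset 8 + 2 = 10 and occupies 2 bytes.
Bytes at offsets 10..11: D1 DE.
Little-endian stores the least-significant byte at the lowest address.
Reassemble most-significant byte first: DE D1 → 0xDED1.
0xDED1 = 57041.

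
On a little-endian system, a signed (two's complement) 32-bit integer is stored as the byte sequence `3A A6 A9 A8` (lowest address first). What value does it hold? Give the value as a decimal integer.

In little-endian order the low byte comes first in memory.
Reassemble most-significant byte first: A8 A9 A6 3A → 0xA8A9A63A.
Top bit is set, so as a signed 32-bit value this is 0xA8A9A63A − 2^32 = -1465276870.

-1465276870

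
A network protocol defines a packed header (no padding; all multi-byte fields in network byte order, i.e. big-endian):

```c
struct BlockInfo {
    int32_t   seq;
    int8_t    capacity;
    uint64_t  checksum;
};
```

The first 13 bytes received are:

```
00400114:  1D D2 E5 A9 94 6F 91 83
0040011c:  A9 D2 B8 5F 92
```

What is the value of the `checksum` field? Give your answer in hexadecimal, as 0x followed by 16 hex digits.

0x6F9183A9D2B85F92

`checksum` follows `seq` (4 B), `capacity` (1 B), so it starts at offset 4 + 1 = 5 and occupies 8 bytes.
Bytes at offsets 5..12: 6F 91 83 A9 D2 B8 5F 92.
Big-endian: lowest address holds the most-significant byte.
The bytes are already most-significant first: 0x6F9183A9D2B85F92.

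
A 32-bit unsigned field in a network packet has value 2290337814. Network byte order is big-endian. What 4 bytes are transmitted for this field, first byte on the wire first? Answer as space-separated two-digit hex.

2290337814 in hexadecimal, padded to 32 bits, is 0x8883C816.
Split into bytes (most-significant first): 88 83 C8 16.
Big-endian: lowest address holds the most-significant byte.
So the memory order matches the most-significant-first order: 88 83 C8 16.

88 83 C8 16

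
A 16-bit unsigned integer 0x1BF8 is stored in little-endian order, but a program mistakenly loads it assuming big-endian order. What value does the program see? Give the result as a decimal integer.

63515

Stored little-endian, the bytes at ascending addresses are F8 1B.
Read back as big-endian, the last byte is least significant, giving 0xF81B.
0xF81B = 63515.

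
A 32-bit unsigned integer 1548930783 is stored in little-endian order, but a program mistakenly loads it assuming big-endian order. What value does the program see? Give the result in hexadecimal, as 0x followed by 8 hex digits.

1548930783 in 32-bit hexadecimal is 0x5C52CEDF.
Stored little-endian, the bytes at ascending addresses are DF CE 52 5C.
Read back as big-endian, the last byte is least significant, giving 0xDFCE525C.

0xDFCE525C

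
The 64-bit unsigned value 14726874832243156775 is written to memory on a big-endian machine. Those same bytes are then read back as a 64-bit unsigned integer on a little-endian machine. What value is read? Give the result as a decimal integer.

14726874832243156775 in 64-bit hexadecimal is 0xCC605EA2337E6727.
Stored big-endian, the bytes at ascending addresses are CC 60 5E A2 33 7E 67 27.
Read back as little-endian, the first byte is least significant, giving 0x27677E33A25E60CC.
0x27677E33A25E60CC = 2839376850312913100.

2839376850312913100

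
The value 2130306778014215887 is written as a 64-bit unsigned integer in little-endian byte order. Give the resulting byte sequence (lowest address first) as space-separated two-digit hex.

2130306778014215887 in hexadecimal, padded to 64 bits, is 0x1D905EBA4E24EECF.
Split into bytes (most-significant first): 1D 90 5E BA 4E 24 EE CF.
Little-endian: lowest address holds the least-significant byte.
So at ascending addresses the bytes are CF EE 24 4E BA 5E 90 1D.

CF EE 24 4E BA 5E 90 1D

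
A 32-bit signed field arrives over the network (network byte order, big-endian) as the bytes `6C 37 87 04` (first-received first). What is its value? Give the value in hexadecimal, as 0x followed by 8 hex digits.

Big-endian: lowest address holds the most-significant byte.
The bytes are already most-significant first: 0x6C378704.

0x6C378704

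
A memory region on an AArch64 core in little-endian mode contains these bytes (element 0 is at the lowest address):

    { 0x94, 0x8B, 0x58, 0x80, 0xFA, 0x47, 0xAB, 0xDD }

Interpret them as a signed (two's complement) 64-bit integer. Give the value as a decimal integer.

Little-endian: lowest address holds the least-significant byte.
Reassemble most-significant byte first: DD AB 47 FA 80 58 8B 94 → 0xDDAB47FA80588B94.
Top bit is set, so as a signed 64-bit value this is 0xDDAB47FA80588B94 − 2^64 = -2473804429089272940.

-2473804429089272940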